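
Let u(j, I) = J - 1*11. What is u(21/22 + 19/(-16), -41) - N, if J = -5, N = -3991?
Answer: 3975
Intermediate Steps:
u(j, I) = -16 (u(j, I) = -5 - 1*11 = -5 - 11 = -16)
u(21/22 + 19/(-16), -41) - N = -16 - 1*(-3991) = -16 + 3991 = 3975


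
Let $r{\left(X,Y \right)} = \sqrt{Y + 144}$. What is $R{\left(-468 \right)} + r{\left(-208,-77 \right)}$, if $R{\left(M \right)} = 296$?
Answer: $296 + \sqrt{67} \approx 304.19$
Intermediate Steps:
$r{\left(X,Y \right)} = \sqrt{144 + Y}$
$R{\left(-468 \right)} + r{\left(-208,-77 \right)} = 296 + \sqrt{144 - 77} = 296 + \sqrt{67}$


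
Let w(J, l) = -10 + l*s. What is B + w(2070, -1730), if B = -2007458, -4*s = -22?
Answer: -2016983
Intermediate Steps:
s = 11/2 (s = -1/4*(-22) = 11/2 ≈ 5.5000)
w(J, l) = -10 + 11*l/2 (w(J, l) = -10 + l*(11/2) = -10 + 11*l/2)
B + w(2070, -1730) = -2007458 + (-10 + (11/2)*(-1730)) = -2007458 + (-10 - 9515) = -2007458 - 9525 = -2016983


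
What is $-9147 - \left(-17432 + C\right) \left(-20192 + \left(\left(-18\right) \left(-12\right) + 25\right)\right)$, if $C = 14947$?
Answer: $-49587382$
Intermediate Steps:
$-9147 - \left(-17432 + C\right) \left(-20192 + \left(\left(-18\right) \left(-12\right) + 25\right)\right) = -9147 - \left(-17432 + 14947\right) \left(-20192 + \left(\left(-18\right) \left(-12\right) + 25\right)\right) = -9147 - - 2485 \left(-20192 + \left(216 + 25\right)\right) = -9147 - - 2485 \left(-20192 + 241\right) = -9147 - \left(-2485\right) \left(-19951\right) = -9147 - 49578235 = -49587382$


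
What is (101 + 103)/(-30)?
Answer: -34/5 ≈ -6.8000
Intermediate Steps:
(101 + 103)/(-30) = -1/30*204 = -34/5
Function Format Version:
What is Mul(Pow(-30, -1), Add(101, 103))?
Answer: Rational(-34, 5) ≈ -6.8000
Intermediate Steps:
Mul(Pow(-30, -1), Add(101, 103)) = Mul(Rational(-1, 30), 204) = Rational(-34, 5)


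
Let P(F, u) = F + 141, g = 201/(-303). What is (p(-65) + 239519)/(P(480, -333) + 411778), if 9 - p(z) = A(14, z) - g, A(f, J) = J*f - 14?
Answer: 24285585/41652299 ≈ 0.58306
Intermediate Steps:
A(f, J) = -14 + J*f
g = -67/101 (g = 201*(-1/303) = -67/101 ≈ -0.66337)
p(z) = 2256/101 - 14*z (p(z) = 9 - ((-14 + z*14) - 1*(-67/101)) = 9 - ((-14 + 14*z) + 67/101) = 9 - (-1347/101 + 14*z) = 9 + (1347/101 - 14*z) = 2256/101 - 14*z)
P(F, u) = 141 + F
(p(-65) + 239519)/(P(480, -333) + 411778) = ((2256/101 - 14*(-65)) + 239519)/((141 + 480) + 411778) = ((2256/101 + 910) + 239519)/(621 + 411778) = (94166/101 + 239519)/412399 = (24285585/101)*(1/412399) = 24285585/41652299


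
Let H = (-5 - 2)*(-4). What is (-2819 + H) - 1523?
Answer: -4314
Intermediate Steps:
H = 28 (H = -7*(-4) = 28)
(-2819 + H) - 1523 = (-2819 + 28) - 1523 = -2791 - 1523 = -4314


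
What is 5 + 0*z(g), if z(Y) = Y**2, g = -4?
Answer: 5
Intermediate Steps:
5 + 0*z(g) = 5 + 0*(-4)**2 = 5 + 0*16 = 5 + 0 = 5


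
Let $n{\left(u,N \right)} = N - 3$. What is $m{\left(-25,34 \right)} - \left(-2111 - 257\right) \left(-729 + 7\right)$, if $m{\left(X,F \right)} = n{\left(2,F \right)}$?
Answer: $-1709665$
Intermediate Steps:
$n{\left(u,N \right)} = -3 + N$ ($n{\left(u,N \right)} = N - 3 = -3 + N$)
$m{\left(X,F \right)} = -3 + F$
$m{\left(-25,34 \right)} - \left(-2111 - 257\right) \left(-729 + 7\right) = \left(-3 + 34\right) - \left(-2111 - 257\right) \left(-729 + 7\right) = 31 - \left(-2368\right) \left(-722\right) = 31 - 1709696 = -1709665$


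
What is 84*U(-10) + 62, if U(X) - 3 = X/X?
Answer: 398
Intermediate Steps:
U(X) = 4 (U(X) = 3 + X/X = 3 + 1 = 4)
84*U(-10) + 62 = 84*4 + 62 = 336 + 62 = 398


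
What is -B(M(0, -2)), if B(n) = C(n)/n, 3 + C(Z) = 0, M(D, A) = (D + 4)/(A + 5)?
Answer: 9/4 ≈ 2.2500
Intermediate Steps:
M(D, A) = (4 + D)/(5 + A)
C(Z) = -3 (C(Z) = -3 + 0 = -3)
B(n) = -3/n
-B(M(0, -2)) = -(-3)/((4 + 0)/(5 - 2)) = -(-3)/(4/3) = -(-3)/((⅓)*4) = -(-3)/4/3 = -(-3)*3/4 = -1*(-9/4) = 9/4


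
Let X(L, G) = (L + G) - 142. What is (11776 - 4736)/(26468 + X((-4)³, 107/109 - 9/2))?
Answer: 1534720/5724349 ≈ 0.26810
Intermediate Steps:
X(L, G) = -142 + G + L (X(L, G) = (G + L) - 142 = -142 + G + L)
(11776 - 4736)/(26468 + X((-4)³, 107/109 - 9/2)) = (11776 - 4736)/(26468 + (-142 + (107/109 - 9/2) + (-4)³)) = 7040/(26468 + (-142 + (107*(1/109) - 9*½) - 64)) = 7040/(26468 + (-142 + (107/109 - 9/2) - 64)) = 7040/(26468 + (-142 - 767/218 - 64)) = 7040/(26468 - 45675/218) = 7040/(5724349/218) = 7040*(218/5724349) = 1534720/5724349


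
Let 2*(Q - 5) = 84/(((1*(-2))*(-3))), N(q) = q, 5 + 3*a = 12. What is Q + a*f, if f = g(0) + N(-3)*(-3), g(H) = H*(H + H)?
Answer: 33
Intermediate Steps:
a = 7/3 (a = -5/3 + (⅓)*12 = -5/3 + 4 = 7/3 ≈ 2.3333)
g(H) = 2*H² (g(H) = H*(2*H) = 2*H²)
Q = 12 (Q = 5 + (84/(((1*(-2))*(-3))))/2 = 5 + (84/((-2*(-3))))/2 = 5 + (84/6)/2 = 5 + (84*(⅙))/2 = 5 + (½)*14 = 5 + 7 = 12)
f = 9 (f = 2*0² - 3*(-3) = 2*0 + 9 = 0 + 9 = 9)
Q + a*f = 12 + (7/3)*9 = 12 + 21 = 33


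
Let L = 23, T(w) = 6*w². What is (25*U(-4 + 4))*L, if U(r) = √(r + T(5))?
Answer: 2875*√6 ≈ 7042.3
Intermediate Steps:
U(r) = √(150 + r) (U(r) = √(r + 6*5²) = √(r + 6*25) = √(r + 150) = √(150 + r))
(25*U(-4 + 4))*L = (25*√(150 + (-4 + 4)))*23 = (25*√(150 + 0))*23 = (25*√150)*23 = (25*(5*√6))*23 = (125*√6)*23 = 2875*√6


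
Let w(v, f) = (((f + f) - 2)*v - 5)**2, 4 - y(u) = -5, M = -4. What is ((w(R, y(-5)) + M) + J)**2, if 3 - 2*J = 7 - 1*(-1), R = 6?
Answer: 273869401/4 ≈ 6.8467e+7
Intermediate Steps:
y(u) = 9 (y(u) = 4 - 1*(-5) = 4 + 5 = 9)
J = -5/2 (J = 3/2 - (7 - 1*(-1))/2 = 3/2 - (7 + 1)/2 = 3/2 - 1/2*8 = 3/2 - 4 = -5/2 ≈ -2.5000)
w(v, f) = (-5 + v*(-2 + 2*f))**2 (w(v, f) = ((2*f - 2)*v - 5)**2 = ((-2 + 2*f)*v - 5)**2 = (v*(-2 + 2*f) - 5)**2 = (-5 + v*(-2 + 2*f))**2)
((w(R, y(-5)) + M) + J)**2 = (((5 + 2*6 - 2*9*6)**2 - 4) - 5/2)**2 = (((5 + 12 - 108)**2 - 4) - 5/2)**2 = (((-91)**2 - 4) - 5/2)**2 = ((8281 - 4) - 5/2)**2 = (8277 - 5/2)**2 = (16549/2)**2 = 273869401/4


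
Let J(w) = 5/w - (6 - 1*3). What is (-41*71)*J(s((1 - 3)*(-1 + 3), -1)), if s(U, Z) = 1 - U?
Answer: 5822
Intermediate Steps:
J(w) = -3 + 5/w (J(w) = 5/w - (6 - 3) = 5/w - 1*3 = 5/w - 3 = -3 + 5/w)
(-41*71)*J(s((1 - 3)*(-1 + 3), -1)) = (-41*71)*(-3 + 5/(1 - (1 - 3)*(-1 + 3))) = -2911*(-3 + 5/(1 - (-2)*2)) = -2911*(-3 + 5/(1 - 1*(-4))) = -2911*(-3 + 5/(1 + 4)) = -2911*(-3 + 5/5) = -2911*(-3 + 5*(1/5)) = -2911*(-3 + 1) = -2911*(-2) = 5822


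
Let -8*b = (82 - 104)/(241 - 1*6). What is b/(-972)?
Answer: -11/913680 ≈ -1.2039e-5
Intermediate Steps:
b = 11/940 (b = -(82 - 104)/(8*(241 - 1*6)) = -(-11)/(4*(241 - 6)) = -(-11)/(4*235) = -1/8*(-22/235) = 11/940 ≈ 0.011702)
b/(-972) = (11/940)/(-972) = (11/940)*(-1/972) = -11/913680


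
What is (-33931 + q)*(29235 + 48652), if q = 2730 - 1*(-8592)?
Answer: -1760947183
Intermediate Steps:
q = 11322 (q = 2730 + 8592 = 11322)
(-33931 + q)*(29235 + 48652) = (-33931 + 11322)*(29235 + 48652) = -22609*77887 = -1760947183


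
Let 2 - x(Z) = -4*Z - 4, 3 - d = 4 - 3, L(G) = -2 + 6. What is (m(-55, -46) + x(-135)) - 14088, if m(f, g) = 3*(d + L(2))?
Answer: -14604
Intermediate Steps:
L(G) = 4
d = 2 (d = 3 - (4 - 3) = 3 - 1*1 = 3 - 1 = 2)
m(f, g) = 18 (m(f, g) = 3*(2 + 4) = 3*6 = 18)
x(Z) = 6 + 4*Z (x(Z) = 2 - (-4*Z - 4) = 2 - (-4 - 4*Z) = 2 + (4 + 4*Z) = 6 + 4*Z)
(m(-55, -46) + x(-135)) - 14088 = (18 + (6 + 4*(-135))) - 14088 = (18 + (6 - 540)) - 14088 = (18 - 534) - 14088 = -516 - 14088 = -14604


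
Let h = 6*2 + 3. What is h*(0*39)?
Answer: 0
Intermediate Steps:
h = 15 (h = 12 + 3 = 15)
h*(0*39) = 15*(0*39) = 15*0 = 0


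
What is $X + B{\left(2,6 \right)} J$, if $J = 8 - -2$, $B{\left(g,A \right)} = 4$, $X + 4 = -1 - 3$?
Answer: $32$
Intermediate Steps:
$X = -8$ ($X = -4 - 4 = -8$)
$J = 10$ ($J = 8 + 2 = 10$)
$X + B{\left(2,6 \right)} J = -8 + 4 \cdot 10 = -8 + 40 = 32$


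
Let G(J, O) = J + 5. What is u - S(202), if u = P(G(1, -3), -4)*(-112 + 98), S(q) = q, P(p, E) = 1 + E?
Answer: -160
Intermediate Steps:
G(J, O) = 5 + J
u = 42 (u = (1 - 4)*(-112 + 98) = -3*(-14) = 42)
u - S(202) = 42 - 1*202 = 42 - 202 = -160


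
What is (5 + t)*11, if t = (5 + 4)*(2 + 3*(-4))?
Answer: -935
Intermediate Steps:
t = -90 (t = 9*(2 - 12) = 9*(-10) = -90)
(5 + t)*11 = (5 - 90)*11 = -85*11 = -935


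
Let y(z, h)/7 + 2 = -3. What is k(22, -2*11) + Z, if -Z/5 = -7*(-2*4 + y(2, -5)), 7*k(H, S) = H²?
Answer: -10051/7 ≈ -1435.9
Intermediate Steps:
y(z, h) = -35 (y(z, h) = -14 + 7*(-3) = -14 - 21 = -35)
k(H, S) = H²/7
Z = -1505 (Z = -(-35)*(-2*4 - 35) = -(-35)*(-8 - 35) = -(-35)*(-43) = -5*301 = -1505)
k(22, -2*11) + Z = (⅐)*22² - 1505 = (⅐)*484 - 1505 = 484/7 - 1505 = -10051/7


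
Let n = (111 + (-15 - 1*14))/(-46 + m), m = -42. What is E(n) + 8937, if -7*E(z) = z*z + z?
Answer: 121114347/13552 ≈ 8937.0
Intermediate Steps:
n = -41/44 (n = (111 + (-15 - 1*14))/(-46 - 42) = (111 + (-15 - 14))/(-88) = (111 - 29)*(-1/88) = 82*(-1/88) = -41/44 ≈ -0.93182)
E(z) = -z/7 - z²/7 (E(z) = -(z*z + z)/7 = -(z² + z)/7 = -(z + z²)/7 = -z/7 - z²/7)
E(n) + 8937 = -⅐*(-41/44)*(1 - 41/44) + 8937 = -⅐*(-41/44)*3/44 + 8937 = 123/13552 + 8937 = 121114347/13552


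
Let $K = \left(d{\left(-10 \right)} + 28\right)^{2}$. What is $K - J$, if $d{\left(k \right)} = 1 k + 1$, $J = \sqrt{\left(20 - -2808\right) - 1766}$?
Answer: $361 - 3 \sqrt{118} \approx 328.41$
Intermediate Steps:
$J = 3 \sqrt{118}$ ($J = \sqrt{\left(20 + 2808\right) - 1766} = \sqrt{2828 - 1766} = \sqrt{1062} = 3 \sqrt{118} \approx 32.588$)
$d{\left(k \right)} = 1 + k$ ($d{\left(k \right)} = k + 1 = 1 + k$)
$K = 361$ ($K = \left(\left(1 - 10\right) + 28\right)^{2} = \left(-9 + 28\right)^{2} = 19^{2} = 361$)
$K - J = 361 - 3 \sqrt{118}$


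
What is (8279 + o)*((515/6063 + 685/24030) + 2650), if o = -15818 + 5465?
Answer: -26692748971859/4856463 ≈ -5.4963e+6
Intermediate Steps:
o = -10353
(8279 + o)*((515/6063 + 685/24030) + 2650) = (8279 - 10353)*((515/6063 + 685/24030) + 2650) = -2074*((515*(1/6063) + 685*(1/24030)) + 2650) = -2074*((515/6063 + 137/4806) + 2650) = -2074*(1101907/9712926 + 2650) = -2074*25740355807/9712926 = -26692748971859/4856463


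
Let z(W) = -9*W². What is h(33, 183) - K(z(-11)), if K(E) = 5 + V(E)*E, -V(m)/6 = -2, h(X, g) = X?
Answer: 13096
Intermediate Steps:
V(m) = 12 (V(m) = -6*(-2) = 12)
K(E) = 5 + 12*E
h(33, 183) - K(z(-11)) = 33 - (5 + 12*(-9*(-11)²)) = 33 - (5 + 12*(-9*121)) = 33 - (5 + 12*(-1089)) = 33 - (5 - 13068) = 33 - 1*(-13063) = 33 + 13063 = 13096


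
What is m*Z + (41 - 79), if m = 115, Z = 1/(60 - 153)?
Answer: -3649/93 ≈ -39.237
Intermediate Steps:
Z = -1/93 (Z = 1/(-93) = -1/93 ≈ -0.010753)
m*Z + (41 - 79) = 115*(-1/93) + (41 - 79) = -115/93 - 38 = -3649/93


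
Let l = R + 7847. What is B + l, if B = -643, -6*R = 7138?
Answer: 18043/3 ≈ 6014.3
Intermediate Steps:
R = -3569/3 (R = -1/6*7138 = -3569/3 ≈ -1189.7)
l = 19972/3 (l = -3569/3 + 7847 = 19972/3 ≈ 6657.3)
B + l = -643 + 19972/3 = 18043/3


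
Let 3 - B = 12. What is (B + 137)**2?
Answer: 16384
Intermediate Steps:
B = -9 (B = 3 - 1*12 = 3 - 12 = -9)
(B + 137)**2 = (-9 + 137)**2 = 128**2 = 16384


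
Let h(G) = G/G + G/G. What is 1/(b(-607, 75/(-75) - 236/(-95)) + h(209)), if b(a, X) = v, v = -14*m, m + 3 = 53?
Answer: -1/698 ≈ -0.0014327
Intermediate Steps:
m = 50 (m = -3 + 53 = 50)
v = -700 (v = -14*50 = -700)
b(a, X) = -700
h(G) = 2 (h(G) = 1 + 1 = 2)
1/(b(-607, 75/(-75) - 236/(-95)) + h(209)) = 1/(-700 + 2) = 1/(-698) = -1/698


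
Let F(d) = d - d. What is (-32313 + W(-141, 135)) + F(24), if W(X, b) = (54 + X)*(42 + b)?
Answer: -47712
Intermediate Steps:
F(d) = 0
W(X, b) = (42 + b)*(54 + X)
(-32313 + W(-141, 135)) + F(24) = (-32313 + (2268 + 42*(-141) + 54*135 - 141*135)) + 0 = (-32313 + (2268 - 5922 + 7290 - 19035)) + 0 = (-32313 - 15399) + 0 = -47712 + 0 = -47712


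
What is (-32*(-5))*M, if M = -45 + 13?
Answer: -5120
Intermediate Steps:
M = -32
(-32*(-5))*M = -32*(-5)*(-32) = 160*(-32) = -5120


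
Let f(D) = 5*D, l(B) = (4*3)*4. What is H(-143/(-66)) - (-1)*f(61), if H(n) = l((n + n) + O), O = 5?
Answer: 353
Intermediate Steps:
l(B) = 48 (l(B) = 12*4 = 48)
H(n) = 48
H(-143/(-66)) - (-1)*f(61) = 48 - (-1)*5*61 = 48 - (-1)*305 = 48 - 1*(-305) = 48 + 305 = 353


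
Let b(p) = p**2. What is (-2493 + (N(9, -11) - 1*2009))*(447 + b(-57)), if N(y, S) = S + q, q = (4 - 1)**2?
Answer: -16646784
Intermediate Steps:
q = 9 (q = 3**2 = 9)
N(y, S) = 9 + S (N(y, S) = S + 9 = 9 + S)
(-2493 + (N(9, -11) - 1*2009))*(447 + b(-57)) = (-2493 + ((9 - 11) - 1*2009))*(447 + (-57)**2) = (-2493 + (-2 - 2009))*(447 + 3249) = (-2493 - 2011)*3696 = -4504*3696 = -16646784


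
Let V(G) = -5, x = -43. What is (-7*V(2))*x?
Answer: -1505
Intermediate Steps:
(-7*V(2))*x = -7*(-5)*(-43) = 35*(-43) = -1505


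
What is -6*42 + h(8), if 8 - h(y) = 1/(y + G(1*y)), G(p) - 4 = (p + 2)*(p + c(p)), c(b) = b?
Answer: -41969/172 ≈ -244.01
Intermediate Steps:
G(p) = 4 + 2*p*(2 + p) (G(p) = 4 + (p + 2)*(p + p) = 4 + (2 + p)*(2*p) = 4 + 2*p*(2 + p))
h(y) = 8 - 1/(4 + 2*y**2 + 5*y) (h(y) = 8 - 1/(y + (4 + 2*(1*y)**2 + 4*(1*y))) = 8 - 1/(y + (4 + 2*y**2 + 4*y)) = 8 - 1/(4 + 2*y**2 + 5*y))
-6*42 + h(8) = -6*42 + (31 + 16*8**2 + 40*8)/(4 + 2*8**2 + 5*8) = -252 + (31 + 16*64 + 320)/(4 + 2*64 + 40) = -252 + (31 + 1024 + 320)/(4 + 128 + 40) = -252 + 1375/172 = -41969/172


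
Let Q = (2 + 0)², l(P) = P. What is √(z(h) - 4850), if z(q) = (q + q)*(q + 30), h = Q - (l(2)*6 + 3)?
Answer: 2*I*√1317 ≈ 72.581*I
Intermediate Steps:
Q = 4 (Q = 2² = 4)
h = -11 (h = 4 - (2*6 + 3) = 4 - (12 + 3) = 4 - 1*15 = 4 - 15 = -11)
z(q) = 2*q*(30 + q) (z(q) = (2*q)*(30 + q) = 2*q*(30 + q))
√(z(h) - 4850) = √(2*(-11)*(30 - 11) - 4850) = √(2*(-11)*19 - 4850) = √(-418 - 4850) = √(-5268) = 2*I*√1317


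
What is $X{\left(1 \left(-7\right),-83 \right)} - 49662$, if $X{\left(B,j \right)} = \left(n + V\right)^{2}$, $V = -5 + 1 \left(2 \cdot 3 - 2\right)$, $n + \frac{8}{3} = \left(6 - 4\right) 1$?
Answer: $- \frac{446933}{9} \approx -49659.0$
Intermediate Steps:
$n = - \frac{2}{3}$ ($n = - \frac{8}{3} + \left(6 - 4\right) 1 = - \frac{8}{3} + 2 \cdot 1 = - \frac{8}{3} + 2 = - \frac{2}{3} \approx -0.66667$)
$V = -1$ ($V = -5 + 1 \left(6 - 2\right) = -5 + 1 \cdot 4 = -5 + 4 = -1$)
$X{\left(B,j \right)} = \frac{25}{9}$ ($X{\left(B,j \right)} = \left(- \frac{2}{3} - 1\right)^{2} = \left(- \frac{5}{3}\right)^{2} = \frac{25}{9}$)
$X{\left(1 \left(-7\right),-83 \right)} - 49662 = \frac{25}{9} - 49662 = - \frac{446933}{9}$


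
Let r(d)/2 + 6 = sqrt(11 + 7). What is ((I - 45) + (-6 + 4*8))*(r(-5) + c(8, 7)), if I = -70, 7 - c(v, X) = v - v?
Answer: 445 - 534*sqrt(2) ≈ -310.19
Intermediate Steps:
c(v, X) = 7 (c(v, X) = 7 - (v - v) = 7 - 1*0 = 7 + 0 = 7)
r(d) = -12 + 6*sqrt(2) (r(d) = -12 + 2*sqrt(11 + 7) = -12 + 2*sqrt(18) = -12 + 2*(3*sqrt(2)) = -12 + 6*sqrt(2))
((I - 45) + (-6 + 4*8))*(r(-5) + c(8, 7)) = ((-70 - 45) + (-6 + 4*8))*((-12 + 6*sqrt(2)) + 7) = (-115 + (-6 + 32))*(-5 + 6*sqrt(2)) = (-115 + 26)*(-5 + 6*sqrt(2)) = -89*(-5 + 6*sqrt(2)) = 445 - 534*sqrt(2)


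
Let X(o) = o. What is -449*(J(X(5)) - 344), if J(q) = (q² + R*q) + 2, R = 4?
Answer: 133353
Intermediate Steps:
J(q) = 2 + q² + 4*q (J(q) = (q² + 4*q) + 2 = 2 + q² + 4*q)
-449*(J(X(5)) - 344) = -449*((2 + 5² + 4*5) - 344) = -449*((2 + 25 + 20) - 344) = -449*(47 - 344) = -449*(-297) = 133353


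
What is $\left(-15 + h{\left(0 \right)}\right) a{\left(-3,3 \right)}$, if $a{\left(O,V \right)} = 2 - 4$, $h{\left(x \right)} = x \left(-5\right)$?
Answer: $30$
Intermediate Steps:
$h{\left(x \right)} = - 5 x$
$a{\left(O,V \right)} = -2$ ($a{\left(O,V \right)} = 2 - 4 = -2$)
$\left(-15 + h{\left(0 \right)}\right) a{\left(-3,3 \right)} = \left(-15 - 0\right) \left(-2\right) = \left(-15 + 0\right) \left(-2\right) = \left(-15\right) \left(-2\right) = 30$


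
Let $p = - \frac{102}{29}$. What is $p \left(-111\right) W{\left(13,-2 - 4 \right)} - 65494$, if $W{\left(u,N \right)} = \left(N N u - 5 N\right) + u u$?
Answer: $194912$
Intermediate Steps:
$p = - \frac{102}{29}$ ($p = \left(-102\right) \frac{1}{29} = - \frac{102}{29} \approx -3.5172$)
$W{\left(u,N \right)} = u^{2} - 5 N + u N^{2}$ ($W{\left(u,N \right)} = \left(N^{2} u - 5 N\right) + u^{2} = \left(u N^{2} - 5 N\right) + u^{2} = \left(- 5 N + u N^{2}\right) + u^{2} = u^{2} - 5 N + u N^{2}$)
$p \left(-111\right) W{\left(13,-2 - 4 \right)} - 65494 = \left(- \frac{102}{29}\right) \left(-111\right) \left(13^{2} - 5 \left(-2 - 4\right) + 13 \left(-2 - 4\right)^{2}\right) - 65494 = \frac{11322 \left(169 - -30 + 13 \left(-6\right)^{2}\right)}{29} - 65494 = \frac{11322 \left(169 + 30 + 13 \cdot 36\right)}{29} - 65494 = \frac{11322 \left(169 + 30 + 468\right)}{29} - 65494 = \frac{11322}{29} \cdot 667 - 65494 = 260406 - 65494 = 194912$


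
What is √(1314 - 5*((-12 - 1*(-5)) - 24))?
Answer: √1469 ≈ 38.328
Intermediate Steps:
√(1314 - 5*((-12 - 1*(-5)) - 24)) = √(1314 - 5*((-12 + 5) - 24)) = √(1314 - 5*(-7 - 24)) = √(1314 - 5*(-31)) = √(1314 + 155) = √1469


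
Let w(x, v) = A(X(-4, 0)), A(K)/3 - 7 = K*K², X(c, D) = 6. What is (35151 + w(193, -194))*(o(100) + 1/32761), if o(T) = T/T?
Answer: 1173534840/32761 ≈ 35821.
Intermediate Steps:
A(K) = 21 + 3*K³ (A(K) = 21 + 3*(K*K²) = 21 + 3*K³)
w(x, v) = 669 (w(x, v) = 21 + 3*6³ = 21 + 3*216 = 21 + 648 = 669)
o(T) = 1
(35151 + w(193, -194))*(o(100) + 1/32761) = (35151 + 669)*(1 + 1/32761) = 35820*(1 + 1/32761) = 35820*(32762/32761) = 1173534840/32761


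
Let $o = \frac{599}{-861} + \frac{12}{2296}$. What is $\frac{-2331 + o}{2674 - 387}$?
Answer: $- \frac{97931}{96054} \approx -1.0195$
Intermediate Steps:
$o = - \frac{29}{42}$ ($o = 599 \left(- \frac{1}{861}\right) + 12 \cdot \frac{1}{2296} = - \frac{599}{861} + \frac{3}{574} = - \frac{29}{42} \approx -0.69048$)
$\frac{-2331 + o}{2674 - 387} = \frac{-2331 - \frac{29}{42}}{2674 - 387} = - \frac{97931}{42 \cdot 2287} = \left(- \frac{97931}{42}\right) \frac{1}{2287} = - \frac{97931}{96054}$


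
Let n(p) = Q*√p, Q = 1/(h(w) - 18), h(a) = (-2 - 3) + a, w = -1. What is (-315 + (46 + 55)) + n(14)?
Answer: -214 - √14/24 ≈ -214.16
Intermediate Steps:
h(a) = -5 + a
Q = -1/24 (Q = 1/((-5 - 1) - 18) = 1/(-6 - 18) = 1/(-24) = -1/24 ≈ -0.041667)
n(p) = -√p/24
(-315 + (46 + 55)) + n(14) = (-315 + (46 + 55)) - √14/24 = (-315 + 101) - √14/24 = -214 - √14/24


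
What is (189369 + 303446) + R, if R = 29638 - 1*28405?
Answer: 494048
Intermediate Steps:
R = 1233 (R = 29638 - 28405 = 1233)
(189369 + 303446) + R = (189369 + 303446) + 1233 = 492815 + 1233 = 494048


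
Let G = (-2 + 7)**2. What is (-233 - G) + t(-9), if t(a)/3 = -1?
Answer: -261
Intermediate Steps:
t(a) = -3 (t(a) = 3*(-1) = -3)
G = 25 (G = 5**2 = 25)
(-233 - G) + t(-9) = (-233 - 1*25) - 3 = (-233 - 25) - 3 = -258 - 3 = -261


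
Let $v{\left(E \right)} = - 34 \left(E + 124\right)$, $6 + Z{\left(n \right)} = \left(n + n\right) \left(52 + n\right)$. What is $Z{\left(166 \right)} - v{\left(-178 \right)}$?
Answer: $70534$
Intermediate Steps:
$Z{\left(n \right)} = -6 + 2 n \left(52 + n\right)$ ($Z{\left(n \right)} = -6 + \left(n + n\right) \left(52 + n\right) = -6 + 2 n \left(52 + n\right)$)
$v{\left(E \right)} = -4216 - 34 E$ ($v{\left(E \right)} = - 34 \left(124 + E\right) = -4216 - 34 E$)
$Z{\left(166 \right)} - v{\left(-178 \right)} = \left(-6 + 2 \cdot 166^{2} + 104 \cdot 166\right) - \left(-4216 - -6052\right) = \left(-6 + 2 \cdot 27556 + 17264\right) - \left(-4216 + 6052\right) = \left(-6 + 55112 + 17264\right) - 1836 = 72370 - 1836 = 70534$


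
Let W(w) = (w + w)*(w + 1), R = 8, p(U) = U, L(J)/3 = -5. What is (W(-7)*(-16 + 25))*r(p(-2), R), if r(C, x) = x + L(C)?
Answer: -5292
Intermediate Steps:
L(J) = -15 (L(J) = 3*(-5) = -15)
r(C, x) = -15 + x (r(C, x) = x - 15 = -15 + x)
W(w) = 2*w*(1 + w) (W(w) = (2*w)*(1 + w) = 2*w*(1 + w))
(W(-7)*(-16 + 25))*r(p(-2), R) = ((2*(-7)*(1 - 7))*(-16 + 25))*(-15 + 8) = ((2*(-7)*(-6))*9)*(-7) = (84*9)*(-7) = 756*(-7) = -5292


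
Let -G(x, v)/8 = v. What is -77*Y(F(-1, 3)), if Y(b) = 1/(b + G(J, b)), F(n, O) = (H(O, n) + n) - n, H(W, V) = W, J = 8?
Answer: 11/3 ≈ 3.6667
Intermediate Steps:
G(x, v) = -8*v
F(n, O) = O (F(n, O) = (O + n) - n = O)
Y(b) = -1/(7*b) (Y(b) = 1/(b - 8*b) = 1/(-7*b) = -1/(7*b))
-77*Y(F(-1, 3)) = -(-11)/3 = -77*(-1/21) = 11/3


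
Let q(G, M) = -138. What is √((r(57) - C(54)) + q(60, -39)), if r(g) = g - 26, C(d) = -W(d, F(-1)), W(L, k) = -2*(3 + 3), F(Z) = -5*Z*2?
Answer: I*√119 ≈ 10.909*I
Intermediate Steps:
F(Z) = -10*Z
W(L, k) = -12 (W(L, k) = -2*6 = -12)
C(d) = 12 (C(d) = -1*(-12) = 12)
r(g) = -26 + g
√((r(57) - C(54)) + q(60, -39)) = √(((-26 + 57) - 1*12) - 138) = √((31 - 12) - 138) = √(19 - 138) = √(-119) = I*√119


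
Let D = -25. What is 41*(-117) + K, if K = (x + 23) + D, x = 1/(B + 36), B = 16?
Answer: -249547/52 ≈ -4799.0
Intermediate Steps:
x = 1/52 (x = 1/(16 + 36) = 1/52 ≈ 0.019231)
K = -103/52 (K = (1/52 + 23) - 25 = 1197/52 - 25 = -103/52 ≈ -1.9808)
41*(-117) + K = 41*(-117) - 103/52 = -4797 - 103/52 = -249547/52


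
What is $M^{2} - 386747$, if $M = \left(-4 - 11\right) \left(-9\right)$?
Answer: $-368522$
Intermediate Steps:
$M = 135$ ($M = \left(-15\right) \left(-9\right) = 135$)
$M^{2} - 386747 = 135^{2} - 386747 = 18225 - 386747 = -368522$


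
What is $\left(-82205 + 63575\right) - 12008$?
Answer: $-30638$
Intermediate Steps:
$\left(-82205 + 63575\right) - 12008 = -18630 - 12008 = -30638$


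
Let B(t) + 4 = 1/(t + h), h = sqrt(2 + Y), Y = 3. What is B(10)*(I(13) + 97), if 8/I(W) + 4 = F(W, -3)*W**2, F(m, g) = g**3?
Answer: -32781334/86773 - 442991*sqrt(5)/433865 ≈ -380.07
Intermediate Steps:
h = sqrt(5) (h = sqrt(2 + 3) = sqrt(5) ≈ 2.2361)
I(W) = 8/(-4 - 27*W**2) (I(W) = 8/(-4 + (-3)**3*W**2) = 8/(-4 - 27*W**2))
B(t) = -4 + 1/(t + sqrt(5))
B(10)*(I(13) + 97) = ((1 - 4*10 - 4*sqrt(5))/(10 + sqrt(5)))*(8/(-4 - 27*13**2) + 97) = ((1 - 40 - 4*sqrt(5))/(10 + sqrt(5)))*(8/(-4 - 27*169) + 97) = ((-39 - 4*sqrt(5))/(10 + sqrt(5)))*(8/(-4 - 4563) + 97) = ((-39 - 4*sqrt(5))/(10 + sqrt(5)))*(8/(-4567) + 97) = ((-39 - 4*sqrt(5))/(10 + sqrt(5)))*(8*(-1/4567) + 97) = ((-39 - 4*sqrt(5))/(10 + sqrt(5)))*(-8/4567 + 97) = ((-39 - 4*sqrt(5))/(10 + sqrt(5)))*(442991/4567) = 442991*(-39 - 4*sqrt(5))/(4567*(10 + sqrt(5)))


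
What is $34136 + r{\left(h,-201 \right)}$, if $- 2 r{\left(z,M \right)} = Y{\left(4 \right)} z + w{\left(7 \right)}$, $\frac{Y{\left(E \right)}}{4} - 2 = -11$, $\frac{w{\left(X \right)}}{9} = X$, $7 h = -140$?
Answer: $\frac{67489}{2} \approx 33745.0$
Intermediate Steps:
$h = -20$ ($h = \frac{1}{7} \left(-140\right) = -20$)
$w{\left(X \right)} = 9 X$
$Y{\left(E \right)} = -36$ ($Y{\left(E \right)} = 8 + 4 \left(-11\right) = 8 - 44 = -36$)
$r{\left(z,M \right)} = - \frac{63}{2} + 18 z$ ($r{\left(z,M \right)} = - \frac{- 36 z + 9 \cdot 7}{2} = - \frac{- 36 z + 63}{2} = - \frac{63 - 36 z}{2} = - \frac{63}{2} + 18 z$)
$34136 + r{\left(h,-201 \right)} = 34136 + \left(- \frac{63}{2} + 18 \left(-20\right)\right) = 34136 - \frac{783}{2} = \frac{67489}{2}$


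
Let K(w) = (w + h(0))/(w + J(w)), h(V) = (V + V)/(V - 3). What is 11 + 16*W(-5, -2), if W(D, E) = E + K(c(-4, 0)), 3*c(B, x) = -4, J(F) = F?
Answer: -13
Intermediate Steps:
c(B, x) = -4/3 (c(B, x) = (1/3)*(-4) = -4/3)
h(V) = 2*V/(-3 + V) (h(V) = (2*V)/(-3 + V) = 2*V/(-3 + V))
K(w) = 1/2 (K(w) = (w + 2*0/(-3 + 0))/(w + w) = (w + 2*0/(-3))/((2*w)) = (w + 2*0*(-1/3))*(1/(2*w)) = (w + 0)*(1/(2*w)) = w*(1/(2*w)) = 1/2)
W(D, E) = 1/2 + E (W(D, E) = E + 1/2 = 1/2 + E)
11 + 16*W(-5, -2) = 11 + 16*(1/2 - 2) = 11 + 16*(-3/2) = 11 - 24 = -13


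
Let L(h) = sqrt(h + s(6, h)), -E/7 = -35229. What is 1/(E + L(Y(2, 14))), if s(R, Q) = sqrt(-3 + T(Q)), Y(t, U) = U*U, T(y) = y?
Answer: 1/(246603 + sqrt(196 + sqrt(193))) ≈ 4.0549e-6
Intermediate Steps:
Y(t, U) = U**2
E = 246603 (E = -7*(-35229) = 246603)
s(R, Q) = sqrt(-3 + Q)
L(h) = sqrt(h + sqrt(-3 + h))
1/(E + L(Y(2, 14))) = 1/(246603 + sqrt(14**2 + sqrt(-3 + 14**2))) = 1/(246603 + sqrt(196 + sqrt(-3 + 196))) = 1/(246603 + sqrt(196 + sqrt(193)))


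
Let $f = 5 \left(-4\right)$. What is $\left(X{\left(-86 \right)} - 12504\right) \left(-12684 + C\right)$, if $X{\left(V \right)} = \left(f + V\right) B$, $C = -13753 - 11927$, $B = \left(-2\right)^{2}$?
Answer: $495969792$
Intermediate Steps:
$B = 4$
$f = -20$
$C = -25680$ ($C = -13753 - 11927 = -25680$)
$X{\left(V \right)} = -80 + 4 V$ ($X{\left(V \right)} = \left(-20 + V\right) 4 = -80 + 4 V$)
$\left(X{\left(-86 \right)} - 12504\right) \left(-12684 + C\right) = \left(\left(-80 + 4 \left(-86\right)\right) - 12504\right) \left(-12684 - 25680\right) = \left(\left(-80 - 344\right) - 12504\right) \left(-38364\right) = \left(-424 - 12504\right) \left(-38364\right) = \left(-12928\right) \left(-38364\right) = 495969792$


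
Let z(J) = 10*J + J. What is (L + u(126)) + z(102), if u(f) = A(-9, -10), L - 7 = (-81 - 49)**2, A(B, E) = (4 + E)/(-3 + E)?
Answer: 234383/13 ≈ 18029.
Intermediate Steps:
z(J) = 11*J
A(B, E) = (4 + E)/(-3 + E)
L = 16907 (L = 7 + (-81 - 49)**2 = 7 + (-130)**2 = 7 + 16900 = 16907)
u(f) = 6/13 (u(f) = (4 - 10)/(-3 - 10) = -6/(-13) = -1/13*(-6) = 6/13)
(L + u(126)) + z(102) = (16907 + 6/13) + 11*102 = 219797/13 + 1122 = 234383/13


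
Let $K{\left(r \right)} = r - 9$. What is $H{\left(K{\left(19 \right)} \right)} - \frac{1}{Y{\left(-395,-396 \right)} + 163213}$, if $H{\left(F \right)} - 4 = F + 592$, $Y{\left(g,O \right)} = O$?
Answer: $\frac{98667101}{162817} \approx 606.0$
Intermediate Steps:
$K{\left(r \right)} = -9 + r$ ($K{\left(r \right)} = r - 9 = -9 + r$)
$H{\left(F \right)} = 596 + F$ ($H{\left(F \right)} = 4 + \left(F + 592\right) = 4 + \left(592 + F\right) = 596 + F$)
$H{\left(K{\left(19 \right)} \right)} - \frac{1}{Y{\left(-395,-396 \right)} + 163213} = \left(596 + \left(-9 + 19\right)\right) - \frac{1}{-396 + 163213} = \left(596 + 10\right) - \frac{1}{162817} = 606 - \frac{1}{162817} = \frac{98667101}{162817}$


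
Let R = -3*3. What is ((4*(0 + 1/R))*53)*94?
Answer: -19928/9 ≈ -2214.2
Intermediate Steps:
R = -9
((4*(0 + 1/R))*53)*94 = ((4*(0 + 1/(-9)))*53)*94 = ((4*(0 - ⅑))*53)*94 = ((4*(-⅑))*53)*94 = -4/9*53*94 = -212/9*94 = -19928/9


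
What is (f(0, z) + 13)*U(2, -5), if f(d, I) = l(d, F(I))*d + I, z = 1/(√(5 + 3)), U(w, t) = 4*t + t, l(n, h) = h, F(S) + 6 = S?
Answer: -325 - 25*√2/4 ≈ -333.84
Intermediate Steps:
F(S) = -6 + S
U(w, t) = 5*t
z = √2/4 (z = 1/(√8) = 1/(2*√2) = √2/4 ≈ 0.35355)
f(d, I) = I + d*(-6 + I) (f(d, I) = (-6 + I)*d + I = d*(-6 + I) + I = I + d*(-6 + I))
(f(0, z) + 13)*U(2, -5) = ((√2/4 + 0*(-6 + √2/4)) + 13)*(5*(-5)) = ((√2/4 + 0) + 13)*(-25) = (√2/4 + 13)*(-25) = (13 + √2/4)*(-25) = -325 - 25*√2/4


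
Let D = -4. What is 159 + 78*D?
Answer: -153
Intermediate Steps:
159 + 78*D = 159 + 78*(-4) = 159 - 312 = -153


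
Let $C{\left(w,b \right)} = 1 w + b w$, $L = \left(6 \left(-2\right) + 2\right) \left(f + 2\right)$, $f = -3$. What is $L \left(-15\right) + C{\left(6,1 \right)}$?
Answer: $-138$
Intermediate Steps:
$L = 10$ ($L = \left(6 \left(-2\right) + 2\right) \left(-3 + 2\right) = \left(-12 + 2\right) \left(-1\right) = \left(-10\right) \left(-1\right) = 10$)
$C{\left(w,b \right)} = w + b w$
$L \left(-15\right) + C{\left(6,1 \right)} = 10 \left(-15\right) + 6 \left(1 + 1\right) = -150 + 6 \cdot 2 = -150 + 12 = -138$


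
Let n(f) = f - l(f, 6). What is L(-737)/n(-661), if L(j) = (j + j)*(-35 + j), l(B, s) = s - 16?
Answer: -1137928/651 ≈ -1748.0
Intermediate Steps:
l(B, s) = -16 + s
n(f) = 10 + f (n(f) = f - (-16 + 6) = f - 1*(-10) = f + 10 = 10 + f)
L(j) = 2*j*(-35 + j) (L(j) = (2*j)*(-35 + j) = 2*j*(-35 + j))
L(-737)/n(-661) = (2*(-737)*(-35 - 737))/(10 - 661) = (2*(-737)*(-772))/(-651) = 1137928*(-1/651) = -1137928/651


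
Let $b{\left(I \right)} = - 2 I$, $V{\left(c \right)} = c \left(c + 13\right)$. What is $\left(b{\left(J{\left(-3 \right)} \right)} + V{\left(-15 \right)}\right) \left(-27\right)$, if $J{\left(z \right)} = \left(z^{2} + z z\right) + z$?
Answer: $0$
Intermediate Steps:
$J{\left(z \right)} = z + 2 z^{2}$ ($J{\left(z \right)} = \left(z^{2} + z^{2}\right) + z = 2 z^{2} + z = z + 2 z^{2}$)
$V{\left(c \right)} = c \left(13 + c\right)$
$\left(b{\left(J{\left(-3 \right)} \right)} + V{\left(-15 \right)}\right) \left(-27\right) = \left(- 2 \left(- 3 \left(1 + 2 \left(-3\right)\right)\right) - 15 \left(13 - 15\right)\right) \left(-27\right) = \left(- 2 \left(- 3 \left(1 - 6\right)\right) - -30\right) \left(-27\right) = \left(- 2 \left(\left(-3\right) \left(-5\right)\right) + 30\right) \left(-27\right) = \left(\left(-2\right) 15 + 30\right) \left(-27\right) = \left(-30 + 30\right) \left(-27\right) = 0 \left(-27\right) = 0$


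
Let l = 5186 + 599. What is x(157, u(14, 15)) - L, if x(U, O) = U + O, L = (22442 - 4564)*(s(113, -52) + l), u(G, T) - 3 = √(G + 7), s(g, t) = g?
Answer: -105444284 + √21 ≈ -1.0544e+8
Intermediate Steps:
l = 5785
u(G, T) = 3 + √(7 + G) (u(G, T) = 3 + √(G + 7) = 3 + √(7 + G))
L = 105444444 (L = (22442 - 4564)*(113 + 5785) = 17878*5898 = 105444444)
x(U, O) = O + U
x(157, u(14, 15)) - L = ((3 + √(7 + 14)) + 157) - 1*105444444 = ((3 + √21) + 157) - 105444444 = (160 + √21) - 105444444 = -105444284 + √21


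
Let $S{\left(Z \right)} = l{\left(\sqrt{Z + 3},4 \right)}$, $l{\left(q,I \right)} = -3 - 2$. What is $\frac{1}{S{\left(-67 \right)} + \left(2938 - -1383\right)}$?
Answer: $\frac{1}{4316} \approx 0.0002317$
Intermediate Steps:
$l{\left(q,I \right)} = -5$ ($l{\left(q,I \right)} = -3 - 2 = -5$)
$S{\left(Z \right)} = -5$
$\frac{1}{S{\left(-67 \right)} + \left(2938 - -1383\right)} = \frac{1}{-5 + \left(2938 - -1383\right)} = \frac{1}{-5 + \left(2938 + 1383\right)} = \frac{1}{-5 + 4321} = \frac{1}{4316}$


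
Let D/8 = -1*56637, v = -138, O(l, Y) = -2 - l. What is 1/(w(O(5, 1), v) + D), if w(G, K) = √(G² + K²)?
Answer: -453096/205295966123 - √19093/205295966123 ≈ -2.2077e-6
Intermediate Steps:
D = -453096 (D = 8*(-1*56637) = 8*(-56637) = -453096)
1/(w(O(5, 1), v) + D) = 1/(√((-2 - 1*5)² + (-138)²) - 453096) = 1/(√((-2 - 5)² + 19044) - 453096) = 1/(√((-7)² + 19044) - 453096) = 1/(√(49 + 19044) - 453096) = 1/(√19093 - 453096) = 1/(-453096 + √19093)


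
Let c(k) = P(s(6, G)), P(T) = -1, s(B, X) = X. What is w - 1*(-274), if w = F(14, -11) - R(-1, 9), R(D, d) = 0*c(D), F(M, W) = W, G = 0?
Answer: 263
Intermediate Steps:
c(k) = -1
R(D, d) = 0 (R(D, d) = 0*(-1) = 0)
w = -11 (w = -11 - 1*0 = -11 + 0 = -11)
w - 1*(-274) = -11 - 1*(-274) = -11 + 274 = 263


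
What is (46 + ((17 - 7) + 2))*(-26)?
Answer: -1508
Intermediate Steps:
(46 + ((17 - 7) + 2))*(-26) = (46 + (10 + 2))*(-26) = (46 + 12)*(-26) = 58*(-26) = -1508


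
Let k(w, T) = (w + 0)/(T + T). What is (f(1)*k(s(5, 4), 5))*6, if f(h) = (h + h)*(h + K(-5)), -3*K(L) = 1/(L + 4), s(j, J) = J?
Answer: 32/5 ≈ 6.4000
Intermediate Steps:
k(w, T) = w/(2*T) (k(w, T) = w/((2*T)) = w*(1/(2*T)) = w/(2*T))
K(L) = -1/(3*(4 + L)) (K(L) = -1/(3*(L + 4)) = -1/(3*(4 + L)))
f(h) = 2*h*(1/3 + h) (f(h) = (h + h)*(h - 1/(12 + 3*(-5))) = (2*h)*(h - 1/(12 - 15)) = (2*h)*(h - 1/(-3)) = (2*h)*(h - 1*(-1/3)) = (2*h)*(h + 1/3) = (2*h)*(1/3 + h) = 2*h*(1/3 + h))
(f(1)*k(s(5, 4), 5))*6 = (((2/3)*1*(1 + 3*1))*((1/2)*4/5))*6 = (((2/3)*1*(1 + 3))*((1/2)*4*(1/5)))*6 = (((2/3)*1*4)*(2/5))*6 = ((8/3)*(2/5))*6 = (16/15)*6 = 32/5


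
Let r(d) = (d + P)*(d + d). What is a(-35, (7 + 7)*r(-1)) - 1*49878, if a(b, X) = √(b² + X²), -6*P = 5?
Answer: -49878 + 7*√709/3 ≈ -49816.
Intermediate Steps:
P = -⅚ (P = -⅙*5 = -⅚ ≈ -0.83333)
r(d) = 2*d*(-⅚ + d) (r(d) = (d - ⅚)*(d + d) = (-⅚ + d)*(2*d) = 2*d*(-⅚ + d))
a(b, X) = √(X² + b²)
a(-35, (7 + 7)*r(-1)) - 1*49878 = √(((7 + 7)*((⅓)*(-1)*(-5 + 6*(-1))))² + (-35)²) - 1*49878 = √((14*((⅓)*(-1)*(-5 - 6)))² + 1225) - 49878 = √((14*((⅓)*(-1)*(-11)))² + 1225) - 49878 = √((14*(11/3))² + 1225) - 49878 = √((154/3)² + 1225) - 49878 = √(23716/9 + 1225) - 49878 = √(34741/9) - 49878 = 7*√709/3 - 49878 = -49878 + 7*√709/3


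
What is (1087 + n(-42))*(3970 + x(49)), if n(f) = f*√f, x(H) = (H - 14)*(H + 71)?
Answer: 8880790 - 343140*I*√42 ≈ 8.8808e+6 - 2.2238e+6*I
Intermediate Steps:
x(H) = (-14 + H)*(71 + H)
n(f) = f^(3/2)
(1087 + n(-42))*(3970 + x(49)) = (1087 + (-42)^(3/2))*(3970 + (-994 + 49² + 57*49)) = (1087 - 42*I*√42)*(3970 + (-994 + 2401 + 2793)) = (1087 - 42*I*√42)*(3970 + 4200) = (1087 - 42*I*√42)*8170 = 8880790 - 343140*I*√42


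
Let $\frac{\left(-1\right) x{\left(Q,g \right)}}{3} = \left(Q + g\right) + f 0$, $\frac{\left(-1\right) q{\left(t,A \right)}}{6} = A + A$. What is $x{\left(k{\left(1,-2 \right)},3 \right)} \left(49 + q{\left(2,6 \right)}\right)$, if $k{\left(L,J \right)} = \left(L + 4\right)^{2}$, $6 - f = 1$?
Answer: $1932$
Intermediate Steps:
$f = 5$ ($f = 6 - 1 = 5$)
$q{\left(t,A \right)} = - 12 A$ ($q{\left(t,A \right)} = - 6 \left(A + A\right) = - 6 \cdot 2 A = - 12 A$)
$k{\left(L,J \right)} = \left(4 + L\right)^{2}$
$x{\left(Q,g \right)} = - 3 Q - 3 g$ ($x{\left(Q,g \right)} = - 3 \left(\left(Q + g\right) + 5 \cdot 0\right) = - 3 \left(\left(Q + g\right) + 0\right) = - 3 \left(Q + g\right) = - 3 Q - 3 g$)
$x{\left(k{\left(1,-2 \right)},3 \right)} \left(49 + q{\left(2,6 \right)}\right) = \left(- 3 \left(4 + 1\right)^{2} - 9\right) \left(49 - 72\right) = \left(- 3 \cdot 5^{2} - 9\right) \left(49 - 72\right) = \left(\left(-3\right) 25 - 9\right) \left(-23\right) = \left(-75 - 9\right) \left(-23\right) = \left(-84\right) \left(-23\right) = 1932$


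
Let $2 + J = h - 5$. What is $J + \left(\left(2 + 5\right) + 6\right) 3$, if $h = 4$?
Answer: $36$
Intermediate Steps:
$J = -3$ ($J = -2 + \left(4 - 5\right) = -2 - 1 = -3$)
$J + \left(\left(2 + 5\right) + 6\right) 3 = -3 + \left(\left(2 + 5\right) + 6\right) 3 = -3 + \left(7 + 6\right) 3 = -3 + 13 \cdot 3 = -3 + 39 = 36$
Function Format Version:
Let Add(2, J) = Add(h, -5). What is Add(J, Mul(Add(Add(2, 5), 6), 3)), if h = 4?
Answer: 36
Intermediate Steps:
J = -3 (J = Add(-2, Add(4, -5)) = Add(-2, -1) = -3)
Add(J, Mul(Add(Add(2, 5), 6), 3)) = Add(-3, Mul(Add(Add(2, 5), 6), 3)) = Add(-3, Mul(Add(7, 6), 3)) = Add(-3, Mul(13, 3)) = Add(-3, 39) = 36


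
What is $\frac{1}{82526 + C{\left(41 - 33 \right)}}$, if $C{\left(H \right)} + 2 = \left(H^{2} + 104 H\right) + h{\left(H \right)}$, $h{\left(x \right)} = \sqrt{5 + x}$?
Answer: $\frac{83420}{6958896387} - \frac{\sqrt{13}}{6958896387} \approx 1.1987 \cdot 10^{-5}$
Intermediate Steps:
$C{\left(H \right)} = -2 + H^{2} + \sqrt{5 + H} + 104 H$ ($C{\left(H \right)} = -2 + \left(\left(H^{2} + 104 H\right) + \sqrt{5 + H}\right) = -2 + \left(H^{2} + \sqrt{5 + H} + 104 H\right) = -2 + H^{2} + \sqrt{5 + H} + 104 H$)
$\frac{1}{82526 + C{\left(41 - 33 \right)}} = \frac{1}{82526 + \left(-2 + \left(41 - 33\right)^{2} + \sqrt{5 + \left(41 - 33\right)} + 104 \left(41 - 33\right)\right)} = \frac{1}{82526 + \left(-2 + 8^{2} + \sqrt{5 + 8} + 104 \cdot 8\right)} = \frac{1}{82526 + \left(-2 + 64 + \sqrt{13} + 832\right)} = \frac{1}{82526 + \left(894 + \sqrt{13}\right)} = \frac{1}{83420 + \sqrt{13}}$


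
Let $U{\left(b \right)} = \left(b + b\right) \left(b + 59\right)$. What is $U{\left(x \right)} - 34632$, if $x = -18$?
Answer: $-36108$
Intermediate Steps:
$U{\left(b \right)} = 2 b \left(59 + b\right)$
$U{\left(x \right)} - 34632 = 2 \left(-18\right) \left(59 - 18\right) - 34632 = 2 \left(-18\right) 41 - 34632 = -1476 - 34632 = -36108$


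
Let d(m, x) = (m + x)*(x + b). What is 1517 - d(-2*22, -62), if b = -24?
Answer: -7599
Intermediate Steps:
d(m, x) = (-24 + x)*(m + x) (d(m, x) = (m + x)*(x - 24) = (m + x)*(-24 + x) = (-24 + x)*(m + x))
1517 - d(-2*22, -62) = 1517 - ((-62)² - (-48)*22 - 24*(-62) - 2*22*(-62)) = 1517 - (3844 - 24*(-44) + 1488 - 44*(-62)) = 1517 - (3844 + 1056 + 1488 + 2728) = 1517 - 1*9116 = 1517 - 9116 = -7599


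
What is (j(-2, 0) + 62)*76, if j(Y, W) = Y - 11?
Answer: 3724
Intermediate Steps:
j(Y, W) = -11 + Y
(j(-2, 0) + 62)*76 = ((-11 - 2) + 62)*76 = (-13 + 62)*76 = 49*76 = 3724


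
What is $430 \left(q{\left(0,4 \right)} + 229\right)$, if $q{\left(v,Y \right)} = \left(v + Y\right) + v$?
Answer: $100190$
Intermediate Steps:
$q{\left(v,Y \right)} = Y + 2 v$ ($q{\left(v,Y \right)} = \left(Y + v\right) + v = Y + 2 v$)
$430 \left(q{\left(0,4 \right)} + 229\right) = 430 \left(\left(4 + 2 \cdot 0\right) + 229\right) = 430 \left(\left(4 + 0\right) + 229\right) = 430 \left(4 + 229\right) = 430 \cdot 233 = 100190$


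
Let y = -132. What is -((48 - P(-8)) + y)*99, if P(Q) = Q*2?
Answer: 6732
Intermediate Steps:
P(Q) = 2*Q
-((48 - P(-8)) + y)*99 = -((48 - 2*(-8)) - 132)*99 = -((48 - 1*(-16)) - 132)*99 = -((48 + 16) - 132)*99 = -(64 - 132)*99 = -(-68)*99 = -1*(-6732) = 6732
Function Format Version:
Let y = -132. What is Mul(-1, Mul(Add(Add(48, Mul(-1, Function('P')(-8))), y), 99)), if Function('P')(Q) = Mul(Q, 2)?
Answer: 6732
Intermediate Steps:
Function('P')(Q) = Mul(2, Q)
Mul(-1, Mul(Add(Add(48, Mul(-1, Function('P')(-8))), y), 99)) = Mul(-1, Mul(Add(Add(48, Mul(-1, Mul(2, -8))), -132), 99)) = Mul(-1, Mul(Add(Add(48, Mul(-1, -16)), -132), 99)) = Mul(-1, Mul(Add(Add(48, 16), -132), 99)) = Mul(-1, Mul(Add(64, -132), 99)) = Mul(-1, Mul(-68, 99)) = Mul(-1, -6732) = 6732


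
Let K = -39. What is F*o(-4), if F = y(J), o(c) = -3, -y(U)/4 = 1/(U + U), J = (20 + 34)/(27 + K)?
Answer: -4/3 ≈ -1.3333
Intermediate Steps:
J = -9/2 (J = (20 + 34)/(27 - 39) = 54/(-12) = 54*(-1/12) = -9/2 ≈ -4.5000)
y(U) = -2/U (y(U) = -4/(U + U) = -4*1/(2*U) = -2/U)
F = 4/9 (F = -2/(-9/2) = -2*(-2/9) = 4/9 ≈ 0.44444)
F*o(-4) = (4/9)*(-3) = -4/3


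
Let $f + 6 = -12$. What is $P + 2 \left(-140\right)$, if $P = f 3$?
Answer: $-334$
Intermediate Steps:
$f = -18$ ($f = -6 - 12 = -18$)
$P = -54$ ($P = \left(-18\right) 3 = -54$)
$P + 2 \left(-140\right) = -54 + 2 \left(-140\right) = -54 - 280 = -334$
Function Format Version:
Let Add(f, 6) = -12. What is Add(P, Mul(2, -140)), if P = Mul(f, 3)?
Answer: -334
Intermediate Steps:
f = -18 (f = Add(-6, -12) = -18)
P = -54 (P = Mul(-18, 3) = -54)
Add(P, Mul(2, -140)) = Add(-54, Mul(2, -140)) = Add(-54, -280) = -334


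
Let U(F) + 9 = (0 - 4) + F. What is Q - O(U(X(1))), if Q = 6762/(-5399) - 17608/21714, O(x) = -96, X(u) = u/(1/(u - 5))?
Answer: 5506278698/58616943 ≈ 93.937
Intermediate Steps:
X(u) = u*(-5 + u) (X(u) = u/(1/(-5 + u)) = u*(-5 + u))
U(F) = -13 + F (U(F) = -9 + ((0 - 4) + F) = -9 + (-4 + F) = -13 + F)
Q = -120947830/58616943 (Q = 6762*(-1/5399) - 17608*1/21714 = -6762/5399 - 8804/10857 = -120947830/58616943 ≈ -2.0634)
Q - O(U(X(1))) = -120947830/58616943 - 1*(-96) = -120947830/58616943 + 96 = 5506278698/58616943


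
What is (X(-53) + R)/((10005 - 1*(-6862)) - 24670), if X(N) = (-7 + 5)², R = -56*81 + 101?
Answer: 1477/2601 ≈ 0.56786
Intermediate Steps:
R = -4435 (R = -4536 + 101 = -4435)
X(N) = 4 (X(N) = (-2)² = 4)
(X(-53) + R)/((10005 - 1*(-6862)) - 24670) = (4 - 4435)/((10005 - 1*(-6862)) - 24670) = -4431/((10005 + 6862) - 24670) = -4431/(16867 - 24670) = -4431/(-7803) = -4431*(-1/7803) = 1477/2601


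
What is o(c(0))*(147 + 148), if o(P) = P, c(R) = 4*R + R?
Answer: 0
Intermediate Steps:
c(R) = 5*R
o(c(0))*(147 + 148) = (5*0)*(147 + 148) = 0*295 = 0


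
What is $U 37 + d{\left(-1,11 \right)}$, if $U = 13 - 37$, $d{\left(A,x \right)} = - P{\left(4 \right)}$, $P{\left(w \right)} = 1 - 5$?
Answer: $-884$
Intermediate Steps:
$P{\left(w \right)} = -4$ ($P{\left(w \right)} = 1 - 5 = -4$)
$d{\left(A,x \right)} = 4$ ($d{\left(A,x \right)} = \left(-1\right) \left(-4\right) = 4$)
$U = -24$
$U 37 + d{\left(-1,11 \right)} = \left(-24\right) 37 + 4 = -888 + 4 = -884$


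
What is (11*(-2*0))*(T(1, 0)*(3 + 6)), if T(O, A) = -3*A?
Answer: 0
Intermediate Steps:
(11*(-2*0))*(T(1, 0)*(3 + 6)) = (11*(-2*0))*((-3*0)*(3 + 6)) = (11*0)*(0*9) = 0*0 = 0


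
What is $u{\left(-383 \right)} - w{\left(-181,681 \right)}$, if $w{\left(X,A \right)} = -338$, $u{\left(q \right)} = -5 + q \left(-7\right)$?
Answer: $3014$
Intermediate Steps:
$u{\left(q \right)} = -5 - 7 q$
$u{\left(-383 \right)} - w{\left(-181,681 \right)} = \left(-5 - -2681\right) - -338 = \left(-5 + 2681\right) + 338 = 2676 + 338 = 3014$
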